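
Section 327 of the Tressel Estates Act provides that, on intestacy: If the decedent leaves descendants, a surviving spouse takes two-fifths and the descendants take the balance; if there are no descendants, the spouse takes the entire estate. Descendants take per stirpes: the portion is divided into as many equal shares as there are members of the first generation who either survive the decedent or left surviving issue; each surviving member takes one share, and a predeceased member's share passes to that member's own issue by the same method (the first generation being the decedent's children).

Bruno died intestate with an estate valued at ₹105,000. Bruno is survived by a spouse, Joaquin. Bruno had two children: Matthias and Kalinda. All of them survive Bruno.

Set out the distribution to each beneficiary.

Joaquin: ₹42,000; Matthias: ₹31,500; Kalinda: ₹31,500

Joaquin takes two-fifths of ₹105,000 = ₹42,000. The remaining ₹63,000 passes to the descendants.
The descendants' portion (₹63,000) is divided into 2 shares of ₹31,500: Matthias and Kalinda each take ₹31,500.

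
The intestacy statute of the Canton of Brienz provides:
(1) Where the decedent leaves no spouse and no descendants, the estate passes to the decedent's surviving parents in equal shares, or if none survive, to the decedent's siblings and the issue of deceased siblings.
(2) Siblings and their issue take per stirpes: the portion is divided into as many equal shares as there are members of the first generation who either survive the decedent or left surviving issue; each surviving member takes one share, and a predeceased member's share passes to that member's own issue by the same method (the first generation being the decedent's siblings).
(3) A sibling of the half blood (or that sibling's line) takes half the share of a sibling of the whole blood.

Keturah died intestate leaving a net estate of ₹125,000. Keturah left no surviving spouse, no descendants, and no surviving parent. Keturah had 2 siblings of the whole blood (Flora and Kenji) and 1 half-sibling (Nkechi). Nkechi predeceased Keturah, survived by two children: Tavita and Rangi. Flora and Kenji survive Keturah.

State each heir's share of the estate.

Tavita: ₹12,500; Rangi: ₹12,500; Flora: ₹50,000; Kenji: ₹50,000

The entire ₹125,000 passes to the siblings and their issue.
Counting each half-blood sibling's line as half a unit, there are 5/2 units in ₹125,000, so one unit is ₹50,000. Whole-blood lines (Flora and Kenji) take ₹50,000 each; half-blood lines (Nkechi) take ₹25,000 each.
Nkechi's share (₹25,000) is divided into 2 shares of ₹12,500: Tavita and Rangi each take ₹12,500.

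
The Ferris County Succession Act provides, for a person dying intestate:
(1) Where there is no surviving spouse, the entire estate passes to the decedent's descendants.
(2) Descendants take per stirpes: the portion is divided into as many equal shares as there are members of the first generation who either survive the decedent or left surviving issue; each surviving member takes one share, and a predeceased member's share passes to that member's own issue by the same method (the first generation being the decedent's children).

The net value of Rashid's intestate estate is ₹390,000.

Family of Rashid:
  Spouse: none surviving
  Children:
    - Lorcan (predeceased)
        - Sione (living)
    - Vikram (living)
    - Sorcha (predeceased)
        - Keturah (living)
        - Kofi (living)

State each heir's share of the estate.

The entire ₹390,000 passes to the descendants.
That amount (₹390,000) is divided into 3 shares of ₹130,000: Vikram takes ₹130,000; Lorcan's ₹130,000 share passes to Lorcan's issue; Sorcha's ₹130,000 share passes to Sorcha's issue.
Lorcan's share (₹130,000) passes entirely to Sione.
Sorcha's share (₹130,000) is divided into 2 shares of ₹65,000: Keturah and Kofi each take ₹65,000.

Sione: ₹130,000; Vikram: ₹130,000; Keturah: ₹65,000; Kofi: ₹65,000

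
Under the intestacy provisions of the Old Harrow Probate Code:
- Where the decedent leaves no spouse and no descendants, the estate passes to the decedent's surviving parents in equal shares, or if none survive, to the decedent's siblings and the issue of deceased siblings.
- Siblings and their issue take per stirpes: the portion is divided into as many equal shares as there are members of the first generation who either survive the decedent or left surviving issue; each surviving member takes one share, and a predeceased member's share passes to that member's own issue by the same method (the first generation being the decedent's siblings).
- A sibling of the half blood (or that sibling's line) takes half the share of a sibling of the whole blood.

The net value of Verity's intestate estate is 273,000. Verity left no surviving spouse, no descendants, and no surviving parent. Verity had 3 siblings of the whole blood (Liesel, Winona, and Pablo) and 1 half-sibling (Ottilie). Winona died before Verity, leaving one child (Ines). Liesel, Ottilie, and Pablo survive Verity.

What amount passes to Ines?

Ines receives 78,000.

The entire 273,000 passes to the siblings and their issue.
Counting each half-blood sibling's line as half a unit, there are 7/2 units in 273,000, so one unit is 78,000. Whole-blood lines (Liesel, Winona, and Pablo) take 78,000 each; half-blood lines (Ottilie) take 39,000 each.
Winona's share (78,000) passes entirely to Ines.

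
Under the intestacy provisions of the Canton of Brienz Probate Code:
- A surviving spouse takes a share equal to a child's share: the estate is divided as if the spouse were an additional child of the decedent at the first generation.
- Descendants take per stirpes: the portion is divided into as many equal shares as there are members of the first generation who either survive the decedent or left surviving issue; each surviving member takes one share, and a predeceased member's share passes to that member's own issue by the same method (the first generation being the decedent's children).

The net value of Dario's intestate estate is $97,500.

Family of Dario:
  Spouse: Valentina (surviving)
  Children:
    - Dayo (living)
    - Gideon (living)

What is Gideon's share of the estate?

Gideon receives $32,500.

The spouse counts as an additional share at the children's level, so there are 3 primary shares of $32,500. Valentina takes one such share ($32,500).
The children's combined portion ($65,000) is divided into 2 shares of $32,500: Dayo and Gideon each take $32,500.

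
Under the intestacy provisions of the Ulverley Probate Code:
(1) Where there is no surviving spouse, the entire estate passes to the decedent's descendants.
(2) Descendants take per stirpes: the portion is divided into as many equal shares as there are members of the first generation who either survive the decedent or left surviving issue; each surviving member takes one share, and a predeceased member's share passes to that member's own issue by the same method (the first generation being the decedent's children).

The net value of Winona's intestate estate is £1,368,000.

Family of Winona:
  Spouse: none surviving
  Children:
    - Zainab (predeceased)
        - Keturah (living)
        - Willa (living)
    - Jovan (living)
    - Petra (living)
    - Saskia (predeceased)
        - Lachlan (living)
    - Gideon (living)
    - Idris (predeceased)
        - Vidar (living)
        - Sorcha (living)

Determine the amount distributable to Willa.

Willa receives £114,000.

The entire £1,368,000 passes to the descendants.
That amount (£1,368,000) is divided into 6 shares of £228,000: Jovan, Petra, and Gideon each take £228,000; Zainab's £228,000 share passes to Zainab's issue; Saskia's £228,000 share passes to Saskia's issue; Idris's £228,000 share passes to Idris's issue.
Zainab's share (£228,000) is divided into 2 shares of £114,000: Keturah and Willa each take £114,000.
Saskia's share (£228,000) passes entirely to Lachlan.
Idris's share (£228,000) is divided into 2 shares of £114,000: Vidar and Sorcha each take £114,000.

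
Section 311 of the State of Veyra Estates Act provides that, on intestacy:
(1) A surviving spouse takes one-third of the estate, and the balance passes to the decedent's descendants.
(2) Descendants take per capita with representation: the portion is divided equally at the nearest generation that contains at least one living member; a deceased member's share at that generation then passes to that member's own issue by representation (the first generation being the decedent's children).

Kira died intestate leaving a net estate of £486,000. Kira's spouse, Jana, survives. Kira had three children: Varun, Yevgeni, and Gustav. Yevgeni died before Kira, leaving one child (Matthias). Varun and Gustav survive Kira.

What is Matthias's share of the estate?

Jana takes one-third of £486,000 = £162,000. The remaining £324,000 passes to the descendants.
The descendants' portion (£324,000) is divided into 3 shares of £108,000: Varun and Gustav each take £108,000; Yevgeni's £108,000 share passes to Yevgeni's issue.
Yevgeni's share (£108,000) passes entirely to Matthias.

Matthias receives £108,000.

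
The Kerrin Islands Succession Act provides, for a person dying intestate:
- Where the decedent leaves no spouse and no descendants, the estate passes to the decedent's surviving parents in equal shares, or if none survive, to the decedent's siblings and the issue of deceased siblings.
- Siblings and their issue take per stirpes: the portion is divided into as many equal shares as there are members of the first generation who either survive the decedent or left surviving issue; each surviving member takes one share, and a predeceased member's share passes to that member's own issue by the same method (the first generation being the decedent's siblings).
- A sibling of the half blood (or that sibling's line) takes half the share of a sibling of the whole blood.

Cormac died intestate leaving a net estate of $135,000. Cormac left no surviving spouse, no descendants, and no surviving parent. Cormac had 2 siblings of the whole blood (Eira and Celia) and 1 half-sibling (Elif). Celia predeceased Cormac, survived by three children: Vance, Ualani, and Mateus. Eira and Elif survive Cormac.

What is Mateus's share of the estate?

The entire $135,000 passes to the siblings and their issue.
Counting each half-blood sibling's line as half a unit, there are 5/2 units in $135,000, so one unit is $54,000. Whole-blood lines (Eira and Celia) take $54,000 each; half-blood lines (Elif) take $27,000 each.
Celia's share ($54,000) is divided into 3 shares of $18,000: Vance, Ualani, and Mateus each take $18,000.

Mateus receives $18,000.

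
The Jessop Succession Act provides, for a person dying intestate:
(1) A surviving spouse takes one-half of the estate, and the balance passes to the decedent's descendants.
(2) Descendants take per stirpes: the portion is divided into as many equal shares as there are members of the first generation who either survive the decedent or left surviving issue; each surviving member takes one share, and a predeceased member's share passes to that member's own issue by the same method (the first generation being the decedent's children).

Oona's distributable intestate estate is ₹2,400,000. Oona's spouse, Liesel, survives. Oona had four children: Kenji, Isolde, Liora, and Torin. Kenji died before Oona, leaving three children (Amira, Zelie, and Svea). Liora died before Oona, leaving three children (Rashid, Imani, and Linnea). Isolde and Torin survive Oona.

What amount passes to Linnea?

Linnea receives ₹100,000.

Liesel takes one-half of ₹2,400,000 = ₹1,200,000. The remaining ₹1,200,000 passes to the descendants.
The descendants' portion (₹1,200,000) is divided into 4 shares of ₹300,000: Isolde and Torin each take ₹300,000; Kenji's ₹300,000 share passes to Kenji's issue; Liora's ₹300,000 share passes to Liora's issue.
Kenji's share (₹300,000) is divided into 3 shares of ₹100,000: Amira, Zelie, and Svea each take ₹100,000.
Liora's share (₹300,000) is divided into 3 shares of ₹100,000: Rashid, Imani, and Linnea each take ₹100,000.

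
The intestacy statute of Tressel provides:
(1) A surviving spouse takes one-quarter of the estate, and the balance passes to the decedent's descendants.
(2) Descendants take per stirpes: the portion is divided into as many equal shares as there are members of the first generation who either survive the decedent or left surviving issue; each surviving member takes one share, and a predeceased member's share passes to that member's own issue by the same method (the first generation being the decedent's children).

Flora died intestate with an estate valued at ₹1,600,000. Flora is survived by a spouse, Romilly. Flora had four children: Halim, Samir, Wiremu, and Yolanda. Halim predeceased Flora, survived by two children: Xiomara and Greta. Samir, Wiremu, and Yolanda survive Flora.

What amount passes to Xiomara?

Xiomara receives ₹150,000.

Romilly takes one-quarter of ₹1,600,000 = ₹400,000. The remaining ₹1,200,000 passes to the descendants.
The descendants' portion (₹1,200,000) is divided into 4 shares of ₹300,000: Samir, Wiremu, and Yolanda each take ₹300,000; Halim's ₹300,000 share passes to Halim's issue.
Halim's share (₹300,000) is divided into 2 shares of ₹150,000: Xiomara and Greta each take ₹150,000.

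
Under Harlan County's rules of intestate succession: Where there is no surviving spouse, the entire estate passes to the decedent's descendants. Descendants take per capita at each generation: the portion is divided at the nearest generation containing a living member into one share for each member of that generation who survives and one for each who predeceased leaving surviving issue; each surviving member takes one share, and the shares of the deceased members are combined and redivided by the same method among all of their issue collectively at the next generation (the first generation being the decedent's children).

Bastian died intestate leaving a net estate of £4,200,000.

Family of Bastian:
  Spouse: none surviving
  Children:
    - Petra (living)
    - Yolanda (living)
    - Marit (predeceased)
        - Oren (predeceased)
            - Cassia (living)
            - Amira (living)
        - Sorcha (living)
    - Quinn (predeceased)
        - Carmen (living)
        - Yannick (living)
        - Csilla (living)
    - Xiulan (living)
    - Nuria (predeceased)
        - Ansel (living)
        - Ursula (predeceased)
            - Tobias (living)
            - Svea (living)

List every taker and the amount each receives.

Petra: £700,000; Yolanda: £700,000; Cassia: £150,000; Amira: £150,000; Sorcha: £300,000; Carmen: £300,000; Yannick: £300,000; Csilla: £300,000; Xiulan: £700,000; Ansel: £300,000; Tobias: £150,000; Svea: £150,000

The entire £4,200,000 passes to the descendants.
That amount (£4,200,000) is divided at the children's generation into 6 shares of £700,000. Petra, Yolanda, and Xiulan each take £700,000. The 3 shares of the deceased (Marit, Quinn, and Nuria) are combined into a pool of £2,100,000.
That pool (£2,100,000) is divided at the grandchildren's generation into 7 shares of £300,000. Sorcha, Carmen, Yannick, Csilla, and Ansel each take £300,000. The 2 shares of the deceased (Oren and Ursula) are combined into a pool of £600,000.
That pool (£600,000) is divided at the great-grandchildren's generation equally among Cassia, Amira, Tobias, and Svea: £150,000 each.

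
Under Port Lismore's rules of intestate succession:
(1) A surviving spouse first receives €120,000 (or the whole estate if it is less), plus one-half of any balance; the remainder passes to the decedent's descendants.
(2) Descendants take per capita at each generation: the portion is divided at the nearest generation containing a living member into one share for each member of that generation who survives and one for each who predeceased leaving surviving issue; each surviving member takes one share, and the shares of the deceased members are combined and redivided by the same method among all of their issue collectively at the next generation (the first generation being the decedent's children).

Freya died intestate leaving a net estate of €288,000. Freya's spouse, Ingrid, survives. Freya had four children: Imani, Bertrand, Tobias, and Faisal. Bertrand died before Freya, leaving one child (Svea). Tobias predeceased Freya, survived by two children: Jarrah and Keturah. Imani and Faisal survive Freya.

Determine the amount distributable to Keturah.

Keturah receives €14,000.

Ingrid first takes €120,000, leaving a balance of €168,000. Ingrid then takes one-half of the balance (€84,000), for a total of €204,000. The remaining €84,000 passes to the descendants.
The descendants' portion (€84,000) is divided at the children's generation into 4 shares of €21,000. Imani and Faisal each take €21,000. The 2 shares of the deceased (Bertrand and Tobias) are combined into a pool of €42,000.
That pool (€42,000) is divided at the grandchildren's generation equally among Svea, Jarrah, and Keturah: €14,000 each.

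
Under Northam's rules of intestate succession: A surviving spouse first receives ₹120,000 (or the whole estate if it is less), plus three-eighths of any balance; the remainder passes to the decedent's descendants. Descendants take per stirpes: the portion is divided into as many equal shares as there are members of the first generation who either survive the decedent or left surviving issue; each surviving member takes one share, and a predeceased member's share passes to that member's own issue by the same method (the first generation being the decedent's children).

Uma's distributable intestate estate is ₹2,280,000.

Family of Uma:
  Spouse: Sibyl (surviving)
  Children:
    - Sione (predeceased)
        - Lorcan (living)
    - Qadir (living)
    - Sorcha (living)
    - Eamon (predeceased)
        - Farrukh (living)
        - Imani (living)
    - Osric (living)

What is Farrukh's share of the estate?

Sibyl first takes ₹120,000, leaving a balance of ₹2,160,000. Sibyl then takes three-eighths of the balance (₹810,000), for a total of ₹930,000. The remaining ₹1,350,000 passes to the descendants.
The descendants' portion (₹1,350,000) is divided into 5 shares of ₹270,000: Qadir, Sorcha, and Osric each take ₹270,000; Sione's ₹270,000 share passes to Sione's issue; Eamon's ₹270,000 share passes to Eamon's issue.
Sione's share (₹270,000) passes entirely to Lorcan.
Eamon's share (₹270,000) is divided into 2 shares of ₹135,000: Farrukh and Imani each take ₹135,000.

Farrukh receives ₹135,000.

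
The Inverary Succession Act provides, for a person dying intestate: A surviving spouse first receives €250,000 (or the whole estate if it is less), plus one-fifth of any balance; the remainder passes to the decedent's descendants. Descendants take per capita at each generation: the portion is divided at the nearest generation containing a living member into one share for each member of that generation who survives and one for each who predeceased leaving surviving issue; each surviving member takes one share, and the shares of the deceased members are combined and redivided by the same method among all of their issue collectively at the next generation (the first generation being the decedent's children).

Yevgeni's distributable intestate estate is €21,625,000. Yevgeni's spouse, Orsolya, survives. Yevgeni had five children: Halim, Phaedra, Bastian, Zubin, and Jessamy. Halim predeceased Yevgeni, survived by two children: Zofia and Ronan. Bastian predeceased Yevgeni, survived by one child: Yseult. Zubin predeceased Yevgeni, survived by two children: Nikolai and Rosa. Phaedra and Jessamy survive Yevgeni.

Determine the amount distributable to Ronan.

Ronan receives €2,052,000.

Orsolya first takes €250,000, leaving a balance of €21,375,000. Orsolya then takes one-fifth of the balance (€4,275,000), for a total of €4,525,000. The remaining €17,100,000 passes to the descendants.
The descendants' portion (€17,100,000) is divided at the children's generation into 5 shares of €3,420,000. Phaedra and Jessamy each take €3,420,000. The 3 shares of the deceased (Halim, Bastian, and Zubin) are combined into a pool of €10,260,000.
That pool (€10,260,000) is divided at the grandchildren's generation equally among Zofia, Ronan, Yseult, Nikolai, and Rosa: €2,052,000 each.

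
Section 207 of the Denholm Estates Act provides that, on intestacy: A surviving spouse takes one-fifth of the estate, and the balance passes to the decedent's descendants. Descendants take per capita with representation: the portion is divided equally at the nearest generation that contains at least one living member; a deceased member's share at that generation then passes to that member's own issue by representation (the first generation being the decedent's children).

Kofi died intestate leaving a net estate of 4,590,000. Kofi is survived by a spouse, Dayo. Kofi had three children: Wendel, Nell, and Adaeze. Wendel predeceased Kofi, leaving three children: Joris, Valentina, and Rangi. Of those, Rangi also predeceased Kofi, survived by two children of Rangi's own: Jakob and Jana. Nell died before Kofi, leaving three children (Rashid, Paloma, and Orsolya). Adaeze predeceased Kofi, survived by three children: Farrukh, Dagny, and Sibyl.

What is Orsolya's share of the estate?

Orsolya receives 408,000.

Dayo takes one-fifth of 4,590,000 = 918,000. The remaining 3,672,000 passes to the descendants.
No child survives, so the initial division is made at the grandchildren's generation.
The descendants' portion (3,672,000) is divided into 9 shares of 408,000: Joris, Valentina, Rashid, Paloma, Orsolya, Farrukh, Dagny, and Sibyl each take 408,000; Rangi's 408,000 share passes to Rangi's issue.
Rangi's share (408,000) is divided into 2 shares of 204,000: Jakob and Jana each take 204,000.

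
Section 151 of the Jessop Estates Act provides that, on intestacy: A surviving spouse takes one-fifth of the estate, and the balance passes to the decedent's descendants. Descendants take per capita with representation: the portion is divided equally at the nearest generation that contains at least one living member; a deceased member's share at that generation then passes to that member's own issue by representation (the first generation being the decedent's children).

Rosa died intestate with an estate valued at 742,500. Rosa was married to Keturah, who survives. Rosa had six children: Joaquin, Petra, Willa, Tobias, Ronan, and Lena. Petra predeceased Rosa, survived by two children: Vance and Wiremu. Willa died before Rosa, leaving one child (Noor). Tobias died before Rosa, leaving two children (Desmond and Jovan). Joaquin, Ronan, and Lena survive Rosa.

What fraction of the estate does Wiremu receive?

Wiremu receives 1/15 of the estate.

Keturah takes one-fifth of 742,500 = 148,500. The remaining 594,000 passes to the descendants.
The descendants' portion (594,000) is divided into 6 shares of 99,000: Joaquin, Ronan, and Lena each take 99,000; Petra's 99,000 share passes to Petra's issue; Willa's 99,000 share passes to Willa's issue; Tobias's 99,000 share passes to Tobias's issue.
Petra's share (99,000) is divided into 2 shares of 49,500: Vance and Wiremu each take 49,500.
Willa's share (99,000) passes entirely to Noor.
Tobias's share (99,000) is divided into 2 shares of 49,500: Desmond and Jovan each take 49,500.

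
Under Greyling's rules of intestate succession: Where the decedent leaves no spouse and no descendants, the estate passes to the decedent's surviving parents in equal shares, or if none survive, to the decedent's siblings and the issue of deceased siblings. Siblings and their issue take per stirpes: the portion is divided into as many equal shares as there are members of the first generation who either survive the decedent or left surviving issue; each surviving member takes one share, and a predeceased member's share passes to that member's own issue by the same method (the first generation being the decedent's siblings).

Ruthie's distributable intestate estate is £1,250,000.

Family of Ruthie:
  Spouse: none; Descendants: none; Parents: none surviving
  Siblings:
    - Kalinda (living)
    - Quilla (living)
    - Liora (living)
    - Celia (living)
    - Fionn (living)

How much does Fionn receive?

Fionn receives £250,000.

The entire £1,250,000 passes to the siblings and their issue.
That amount (£1,250,000) is divided into 5 shares of £250,000: Kalinda, Quilla, Liora, Celia, and Fionn each take £250,000.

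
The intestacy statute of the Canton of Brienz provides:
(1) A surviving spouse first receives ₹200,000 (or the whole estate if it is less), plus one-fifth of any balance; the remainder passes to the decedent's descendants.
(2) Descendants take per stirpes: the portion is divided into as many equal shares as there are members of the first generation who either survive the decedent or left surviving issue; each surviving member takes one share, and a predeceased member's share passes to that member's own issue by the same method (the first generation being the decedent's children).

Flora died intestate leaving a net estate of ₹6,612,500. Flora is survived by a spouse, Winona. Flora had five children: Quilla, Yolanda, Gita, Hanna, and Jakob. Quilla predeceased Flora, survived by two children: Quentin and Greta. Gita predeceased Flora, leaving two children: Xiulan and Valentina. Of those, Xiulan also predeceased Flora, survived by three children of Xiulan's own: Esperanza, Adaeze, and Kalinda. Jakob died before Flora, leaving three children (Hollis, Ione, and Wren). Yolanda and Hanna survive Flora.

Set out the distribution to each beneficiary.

Winona: ₹1,482,500; Quentin: ₹513,000; Greta: ₹513,000; Yolanda: ₹1,026,000; Esperanza: ₹171,000; Adaeze: ₹171,000; Kalinda: ₹171,000; Valentina: ₹513,000; Hanna: ₹1,026,000; Hollis: ₹342,000; Ione: ₹342,000; Wren: ₹342,000

Winona first takes ₹200,000, leaving a balance of ₹6,412,500. Winona then takes one-fifth of the balance (₹1,282,500), for a total of ₹1,482,500. The remaining ₹5,130,000 passes to the descendants.
The descendants' portion (₹5,130,000) is divided into 5 shares of ₹1,026,000: Yolanda and Hanna each take ₹1,026,000; Quilla's ₹1,026,000 share passes to Quilla's issue; Gita's ₹1,026,000 share passes to Gita's issue; Jakob's ₹1,026,000 share passes to Jakob's issue.
Quilla's share (₹1,026,000) is divided into 2 shares of ₹513,000: Quentin and Greta each take ₹513,000.
Gita's share (₹1,026,000) is divided into 2 shares of ₹513,000: Valentina takes ₹513,000; Xiulan's ₹513,000 share passes to Xiulan's issue.
Xiulan's share (₹513,000) is divided into 3 shares of ₹171,000: Esperanza, Adaeze, and Kalinda each take ₹171,000.
Jakob's share (₹1,026,000) is divided into 3 shares of ₹342,000: Hollis, Ione, and Wren each take ₹342,000.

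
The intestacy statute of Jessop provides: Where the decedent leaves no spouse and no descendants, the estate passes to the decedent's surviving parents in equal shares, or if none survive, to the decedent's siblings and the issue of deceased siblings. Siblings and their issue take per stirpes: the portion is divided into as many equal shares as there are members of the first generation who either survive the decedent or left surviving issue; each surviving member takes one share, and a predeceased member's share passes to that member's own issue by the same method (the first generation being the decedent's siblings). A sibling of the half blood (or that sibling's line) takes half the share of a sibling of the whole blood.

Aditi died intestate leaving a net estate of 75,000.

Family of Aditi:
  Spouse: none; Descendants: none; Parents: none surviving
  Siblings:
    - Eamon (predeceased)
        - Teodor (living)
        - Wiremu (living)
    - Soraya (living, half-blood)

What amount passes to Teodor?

Teodor receives 25,000.

The entire 75,000 passes to the siblings and their issue.
Counting each half-blood sibling's line as half a unit, there are 3/2 units in 75,000, so one unit is 50,000. Whole-blood lines (Eamon) take 50,000 each; half-blood lines (Soraya) take 25,000 each.
Eamon's share (50,000) is divided into 2 shares of 25,000: Teodor and Wiremu each take 25,000.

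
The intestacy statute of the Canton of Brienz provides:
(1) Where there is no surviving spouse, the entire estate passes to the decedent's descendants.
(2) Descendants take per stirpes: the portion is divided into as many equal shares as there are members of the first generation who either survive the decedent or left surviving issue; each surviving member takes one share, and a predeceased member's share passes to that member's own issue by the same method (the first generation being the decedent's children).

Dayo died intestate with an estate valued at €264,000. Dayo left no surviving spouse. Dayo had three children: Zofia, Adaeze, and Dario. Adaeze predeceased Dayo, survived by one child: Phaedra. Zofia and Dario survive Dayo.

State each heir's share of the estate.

Zofia: €88,000; Phaedra: €88,000; Dario: €88,000

The entire €264,000 passes to the descendants.
That amount (€264,000) is divided into 3 shares of €88,000: Zofia and Dario each take €88,000; Adaeze's €88,000 share passes to Adaeze's issue.
Adaeze's share (€88,000) passes entirely to Phaedra.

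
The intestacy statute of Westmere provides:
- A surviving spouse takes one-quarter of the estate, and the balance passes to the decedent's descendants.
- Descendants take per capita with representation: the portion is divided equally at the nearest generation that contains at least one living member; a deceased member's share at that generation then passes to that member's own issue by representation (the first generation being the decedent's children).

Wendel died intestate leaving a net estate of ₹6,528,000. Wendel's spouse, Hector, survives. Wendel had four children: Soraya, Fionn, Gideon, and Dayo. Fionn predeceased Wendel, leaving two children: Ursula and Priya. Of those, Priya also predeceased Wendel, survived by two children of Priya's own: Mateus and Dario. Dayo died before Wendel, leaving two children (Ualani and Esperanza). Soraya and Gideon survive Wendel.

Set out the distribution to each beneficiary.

Hector takes one-quarter of ₹6,528,000 = ₹1,632,000. The remaining ₹4,896,000 passes to the descendants.
The descendants' portion (₹4,896,000) is divided into 4 shares of ₹1,224,000: Soraya and Gideon each take ₹1,224,000; Fionn's ₹1,224,000 share passes to Fionn's issue; Dayo's ₹1,224,000 share passes to Dayo's issue.
Fionn's share (₹1,224,000) is divided into 2 shares of ₹612,000: Ursula takes ₹612,000; Priya's ₹612,000 share passes to Priya's issue.
Priya's share (₹612,000) is divided into 2 shares of ₹306,000: Mateus and Dario each take ₹306,000.
Dayo's share (₹1,224,000) is divided into 2 shares of ₹612,000: Ualani and Esperanza each take ₹612,000.

Hector: ₹1,632,000; Soraya: ₹1,224,000; Ursula: ₹612,000; Mateus: ₹306,000; Dario: ₹306,000; Gideon: ₹1,224,000; Ualani: ₹612,000; Esperanza: ₹612,000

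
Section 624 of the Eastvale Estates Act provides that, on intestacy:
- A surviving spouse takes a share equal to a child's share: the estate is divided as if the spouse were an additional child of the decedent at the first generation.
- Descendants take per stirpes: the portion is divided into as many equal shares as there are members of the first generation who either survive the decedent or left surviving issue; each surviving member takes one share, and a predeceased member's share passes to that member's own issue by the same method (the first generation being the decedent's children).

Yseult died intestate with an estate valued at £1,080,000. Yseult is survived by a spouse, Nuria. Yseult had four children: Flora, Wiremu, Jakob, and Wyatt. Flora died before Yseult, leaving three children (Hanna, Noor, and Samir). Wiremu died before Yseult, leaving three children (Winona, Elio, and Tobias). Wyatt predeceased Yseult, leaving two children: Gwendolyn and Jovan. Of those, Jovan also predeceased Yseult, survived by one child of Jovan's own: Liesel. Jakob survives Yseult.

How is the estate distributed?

Nuria: £216,000; Hanna: £72,000; Noor: £72,000; Samir: £72,000; Winona: £72,000; Elio: £72,000; Tobias: £72,000; Jakob: £216,000; Gwendolyn: £108,000; Liesel: £108,000

The spouse counts as an additional share at the children's level, so there are 5 primary shares of £216,000. Nuria takes one such share (£216,000).
The children's combined portion (£864,000) is divided into 4 shares of £216,000: Jakob takes £216,000; Flora's £216,000 share passes to Flora's issue; Wiremu's £216,000 share passes to Wiremu's issue; Wyatt's £216,000 share passes to Wyatt's issue.
Flora's share (£216,000) is divided into 3 shares of £72,000: Hanna, Noor, and Samir each take £72,000.
Wiremu's share (£216,000) is divided into 3 shares of £72,000: Winona, Elio, and Tobias each take £72,000.
Wyatt's share (£216,000) is divided into 2 shares of £108,000: Gwendolyn takes £108,000; Jovan's £108,000 share passes to Jovan's issue.
Jovan's share (£108,000) passes entirely to Liesel.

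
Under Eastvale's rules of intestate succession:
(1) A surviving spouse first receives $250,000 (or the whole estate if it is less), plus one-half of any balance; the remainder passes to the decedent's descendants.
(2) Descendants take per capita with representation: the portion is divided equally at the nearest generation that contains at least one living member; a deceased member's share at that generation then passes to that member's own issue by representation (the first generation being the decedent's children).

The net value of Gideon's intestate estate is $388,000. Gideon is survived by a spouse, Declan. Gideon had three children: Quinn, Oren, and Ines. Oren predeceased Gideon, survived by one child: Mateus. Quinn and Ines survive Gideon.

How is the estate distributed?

Declan: $319,000; Quinn: $23,000; Mateus: $23,000; Ines: $23,000

Declan first takes $250,000, leaving a balance of $138,000. Declan then takes one-half of the balance ($69,000), for a total of $319,000. The remaining $69,000 passes to the descendants.
The descendants' portion ($69,000) is divided into 3 shares of $23,000: Quinn and Ines each take $23,000; Oren's $23,000 share passes to Oren's issue.
Oren's share ($23,000) passes entirely to Mateus.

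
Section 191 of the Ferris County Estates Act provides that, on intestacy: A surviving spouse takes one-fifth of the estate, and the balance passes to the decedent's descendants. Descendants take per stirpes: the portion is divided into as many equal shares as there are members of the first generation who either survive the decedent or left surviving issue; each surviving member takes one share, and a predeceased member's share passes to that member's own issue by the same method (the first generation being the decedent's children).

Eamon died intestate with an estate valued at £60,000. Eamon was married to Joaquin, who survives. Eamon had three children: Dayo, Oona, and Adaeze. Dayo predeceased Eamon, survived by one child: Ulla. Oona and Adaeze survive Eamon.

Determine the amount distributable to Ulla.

Ulla receives £16,000.

Joaquin takes one-fifth of £60,000 = £12,000. The remaining £48,000 passes to the descendants.
The descendants' portion (£48,000) is divided into 3 shares of £16,000: Oona and Adaeze each take £16,000; Dayo's £16,000 share passes to Dayo's issue.
Dayo's share (£16,000) passes entirely to Ulla.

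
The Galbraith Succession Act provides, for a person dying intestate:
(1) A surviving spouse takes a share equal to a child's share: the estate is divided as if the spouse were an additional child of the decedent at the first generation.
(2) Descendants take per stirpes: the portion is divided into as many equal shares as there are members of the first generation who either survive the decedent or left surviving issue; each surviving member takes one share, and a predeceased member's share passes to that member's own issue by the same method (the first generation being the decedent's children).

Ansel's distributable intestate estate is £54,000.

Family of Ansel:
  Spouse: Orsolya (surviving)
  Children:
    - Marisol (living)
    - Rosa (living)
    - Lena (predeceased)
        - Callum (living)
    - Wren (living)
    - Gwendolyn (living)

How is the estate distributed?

The spouse counts as an additional share at the children's level, so there are 6 primary shares of £9,000. Orsolya takes one such share (£9,000).
The children's combined portion (£45,000) is divided into 5 shares of £9,000: Marisol, Rosa, Wren, and Gwendolyn each take £9,000; Lena's £9,000 share passes to Lena's issue.
Lena's share (£9,000) passes entirely to Callum.

Orsolya: £9,000; Marisol: £9,000; Rosa: £9,000; Callum: £9,000; Wren: £9,000; Gwendolyn: £9,000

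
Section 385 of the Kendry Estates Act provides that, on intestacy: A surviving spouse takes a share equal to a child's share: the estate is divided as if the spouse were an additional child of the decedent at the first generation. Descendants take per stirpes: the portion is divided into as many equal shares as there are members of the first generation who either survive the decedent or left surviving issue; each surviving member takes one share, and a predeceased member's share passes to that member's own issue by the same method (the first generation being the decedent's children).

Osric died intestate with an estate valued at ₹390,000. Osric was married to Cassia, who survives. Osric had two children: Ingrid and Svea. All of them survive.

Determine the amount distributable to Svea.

Svea receives ₹130,000.

The spouse counts as an additional share at the children's level, so there are 3 primary shares of ₹130,000. Cassia takes one such share (₹130,000).
The children's combined portion (₹260,000) is divided into 2 shares of ₹130,000: Ingrid and Svea each take ₹130,000.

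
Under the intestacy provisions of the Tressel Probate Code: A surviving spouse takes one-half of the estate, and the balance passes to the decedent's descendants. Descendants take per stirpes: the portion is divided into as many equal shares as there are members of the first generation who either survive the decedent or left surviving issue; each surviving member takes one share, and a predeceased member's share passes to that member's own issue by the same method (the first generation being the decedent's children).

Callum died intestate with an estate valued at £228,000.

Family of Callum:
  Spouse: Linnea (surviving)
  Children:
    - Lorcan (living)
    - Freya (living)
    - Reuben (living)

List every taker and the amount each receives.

Linnea takes one-half of £228,000 = £114,000. The remaining £114,000 passes to the descendants.
The descendants' portion (£114,000) is divided into 3 shares of £38,000: Lorcan, Freya, and Reuben each take £38,000.

Linnea: £114,000; Lorcan: £38,000; Freya: £38,000; Reuben: £38,000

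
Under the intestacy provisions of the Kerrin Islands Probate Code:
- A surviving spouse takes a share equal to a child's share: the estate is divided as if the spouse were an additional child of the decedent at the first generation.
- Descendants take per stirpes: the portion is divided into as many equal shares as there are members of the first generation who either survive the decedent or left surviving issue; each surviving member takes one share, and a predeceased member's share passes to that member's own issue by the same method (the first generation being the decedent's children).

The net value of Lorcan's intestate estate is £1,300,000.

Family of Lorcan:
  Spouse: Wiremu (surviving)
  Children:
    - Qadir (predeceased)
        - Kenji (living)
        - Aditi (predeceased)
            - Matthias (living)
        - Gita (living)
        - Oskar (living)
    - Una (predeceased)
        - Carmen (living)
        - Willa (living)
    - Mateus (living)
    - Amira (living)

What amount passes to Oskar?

The spouse counts as an additional share at the children's level, so there are 5 primary shares of £260,000. Wiremu takes one such share (£260,000).
The children's combined portion (£1,040,000) is divided into 4 shares of £260,000: Mateus and Amira each take £260,000; Qadir's £260,000 share passes to Qadir's issue; Una's £260,000 share passes to Una's issue.
Qadir's share (£260,000) is divided into 4 shares of £65,000: Kenji, Gita, and Oskar each take £65,000; Aditi's £65,000 share passes to Aditi's issue.
Aditi's share (£65,000) passes entirely to Matthias.
Una's share (£260,000) is divided into 2 shares of £130,000: Carmen and Willa each take £130,000.

Oskar receives £65,000.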